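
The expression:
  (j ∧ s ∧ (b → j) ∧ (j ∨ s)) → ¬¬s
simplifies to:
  True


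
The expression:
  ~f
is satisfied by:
  {f: False}


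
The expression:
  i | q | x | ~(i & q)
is always true.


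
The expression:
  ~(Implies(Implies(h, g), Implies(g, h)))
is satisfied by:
  {g: True, h: False}


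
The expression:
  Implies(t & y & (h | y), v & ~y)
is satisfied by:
  {t: False, y: False}
  {y: True, t: False}
  {t: True, y: False}


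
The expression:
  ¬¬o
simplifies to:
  o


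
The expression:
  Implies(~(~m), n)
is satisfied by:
  {n: True, m: False}
  {m: False, n: False}
  {m: True, n: True}


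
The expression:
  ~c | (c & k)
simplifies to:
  k | ~c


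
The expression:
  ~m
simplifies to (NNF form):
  ~m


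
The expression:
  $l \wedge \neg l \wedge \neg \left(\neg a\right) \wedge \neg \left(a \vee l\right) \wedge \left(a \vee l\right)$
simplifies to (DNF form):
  $\text{False}$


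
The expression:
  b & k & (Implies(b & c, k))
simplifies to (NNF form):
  b & k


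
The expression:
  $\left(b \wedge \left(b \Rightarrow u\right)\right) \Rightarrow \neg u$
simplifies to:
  $\neg b \vee \neg u$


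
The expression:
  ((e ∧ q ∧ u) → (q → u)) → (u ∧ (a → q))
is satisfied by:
  {u: True, q: True, a: False}
  {u: True, q: False, a: False}
  {u: True, a: True, q: True}


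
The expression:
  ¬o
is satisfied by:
  {o: False}


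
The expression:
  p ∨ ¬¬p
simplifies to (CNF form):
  p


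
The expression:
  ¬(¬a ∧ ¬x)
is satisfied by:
  {a: True, x: True}
  {a: True, x: False}
  {x: True, a: False}


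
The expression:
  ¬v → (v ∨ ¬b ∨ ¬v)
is always true.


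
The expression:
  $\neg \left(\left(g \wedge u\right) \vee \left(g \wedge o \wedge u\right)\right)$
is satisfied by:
  {g: False, u: False}
  {u: True, g: False}
  {g: True, u: False}


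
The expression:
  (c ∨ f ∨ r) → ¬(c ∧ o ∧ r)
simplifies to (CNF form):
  ¬c ∨ ¬o ∨ ¬r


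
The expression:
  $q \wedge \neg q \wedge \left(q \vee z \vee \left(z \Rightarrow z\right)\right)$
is never true.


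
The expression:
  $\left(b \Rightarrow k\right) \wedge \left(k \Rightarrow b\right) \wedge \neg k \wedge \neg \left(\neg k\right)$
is never true.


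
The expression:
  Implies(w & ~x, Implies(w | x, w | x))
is always true.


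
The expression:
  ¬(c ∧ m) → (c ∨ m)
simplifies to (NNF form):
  c ∨ m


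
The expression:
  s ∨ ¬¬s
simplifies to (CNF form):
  s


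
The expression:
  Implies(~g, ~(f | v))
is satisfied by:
  {g: True, v: False, f: False}
  {f: True, g: True, v: False}
  {g: True, v: True, f: False}
  {f: True, g: True, v: True}
  {f: False, v: False, g: False}


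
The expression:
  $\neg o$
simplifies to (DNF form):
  $\neg o$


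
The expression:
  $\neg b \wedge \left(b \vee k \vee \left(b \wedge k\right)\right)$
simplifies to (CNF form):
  $k \wedge \neg b$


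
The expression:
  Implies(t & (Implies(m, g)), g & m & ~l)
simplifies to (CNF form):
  (m | ~t) & (m | ~g | ~t) & (m | ~l | ~t) & (~g | ~l | ~t)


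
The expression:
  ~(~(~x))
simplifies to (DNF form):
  ~x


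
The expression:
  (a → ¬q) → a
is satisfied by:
  {a: True}


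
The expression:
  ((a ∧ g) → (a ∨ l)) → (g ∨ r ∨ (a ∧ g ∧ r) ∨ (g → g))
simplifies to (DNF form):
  True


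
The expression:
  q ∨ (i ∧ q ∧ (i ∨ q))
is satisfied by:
  {q: True}


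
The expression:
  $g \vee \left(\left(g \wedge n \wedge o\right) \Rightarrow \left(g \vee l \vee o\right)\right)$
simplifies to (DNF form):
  $\text{True}$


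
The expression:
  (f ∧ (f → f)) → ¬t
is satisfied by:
  {t: False, f: False}
  {f: True, t: False}
  {t: True, f: False}


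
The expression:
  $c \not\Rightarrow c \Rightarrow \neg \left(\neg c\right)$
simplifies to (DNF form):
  $\text{True}$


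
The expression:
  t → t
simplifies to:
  True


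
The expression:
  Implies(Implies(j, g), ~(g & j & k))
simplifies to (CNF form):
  ~g | ~j | ~k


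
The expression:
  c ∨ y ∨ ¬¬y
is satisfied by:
  {y: True, c: True}
  {y: True, c: False}
  {c: True, y: False}


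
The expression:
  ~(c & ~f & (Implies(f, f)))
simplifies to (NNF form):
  f | ~c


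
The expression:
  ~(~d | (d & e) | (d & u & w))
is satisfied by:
  {d: True, e: False, w: False, u: False}
  {u: True, d: True, e: False, w: False}
  {w: True, d: True, e: False, u: False}


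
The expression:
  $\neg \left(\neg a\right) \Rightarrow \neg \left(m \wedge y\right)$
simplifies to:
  $\neg a \vee \neg m \vee \neg y$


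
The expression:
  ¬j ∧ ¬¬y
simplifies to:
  y ∧ ¬j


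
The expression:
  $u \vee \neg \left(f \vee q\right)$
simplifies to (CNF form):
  $\left(u \vee \neg f\right) \wedge \left(u \vee \neg q\right)$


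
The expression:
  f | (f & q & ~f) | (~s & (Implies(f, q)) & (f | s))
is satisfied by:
  {f: True}


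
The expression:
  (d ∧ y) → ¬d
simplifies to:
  ¬d ∨ ¬y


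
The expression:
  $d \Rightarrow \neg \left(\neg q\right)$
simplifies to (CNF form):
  $q \vee \neg d$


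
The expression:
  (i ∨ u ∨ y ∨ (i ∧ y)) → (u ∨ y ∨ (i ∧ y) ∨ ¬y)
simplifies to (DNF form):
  True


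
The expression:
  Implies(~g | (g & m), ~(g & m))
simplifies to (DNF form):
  ~g | ~m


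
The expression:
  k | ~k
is always true.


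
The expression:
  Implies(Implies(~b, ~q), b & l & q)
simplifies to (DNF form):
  (l & q) | (q & ~b)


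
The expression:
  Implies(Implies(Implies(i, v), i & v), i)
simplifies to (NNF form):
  True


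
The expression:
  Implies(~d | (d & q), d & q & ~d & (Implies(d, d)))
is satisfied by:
  {d: True, q: False}


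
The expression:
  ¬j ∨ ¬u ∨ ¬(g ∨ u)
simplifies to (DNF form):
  ¬j ∨ ¬u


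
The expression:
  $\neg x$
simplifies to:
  $\neg x$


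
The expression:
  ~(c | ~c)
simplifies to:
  False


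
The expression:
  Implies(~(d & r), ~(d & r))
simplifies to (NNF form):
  True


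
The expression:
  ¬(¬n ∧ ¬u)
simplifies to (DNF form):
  n ∨ u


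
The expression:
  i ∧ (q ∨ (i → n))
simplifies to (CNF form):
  i ∧ (n ∨ q)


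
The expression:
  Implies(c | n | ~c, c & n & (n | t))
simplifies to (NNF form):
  c & n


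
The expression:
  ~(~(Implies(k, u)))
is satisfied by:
  {u: True, k: False}
  {k: False, u: False}
  {k: True, u: True}


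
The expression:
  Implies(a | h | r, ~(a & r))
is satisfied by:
  {a: False, r: False}
  {r: True, a: False}
  {a: True, r: False}


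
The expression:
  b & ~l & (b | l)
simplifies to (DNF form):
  b & ~l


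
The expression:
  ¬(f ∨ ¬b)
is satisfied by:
  {b: True, f: False}


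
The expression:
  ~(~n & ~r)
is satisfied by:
  {r: True, n: True}
  {r: True, n: False}
  {n: True, r: False}


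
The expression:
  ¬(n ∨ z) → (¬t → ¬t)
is always true.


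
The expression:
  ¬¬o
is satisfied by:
  {o: True}


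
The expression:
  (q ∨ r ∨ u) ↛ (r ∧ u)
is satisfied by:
  {q: True, r: False, u: False}
  {u: True, q: True, r: False}
  {u: True, q: False, r: False}
  {r: True, q: True, u: False}
  {r: True, q: False, u: False}


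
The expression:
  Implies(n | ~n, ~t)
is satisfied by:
  {t: False}


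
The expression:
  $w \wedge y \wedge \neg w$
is never true.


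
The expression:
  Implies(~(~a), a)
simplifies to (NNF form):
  True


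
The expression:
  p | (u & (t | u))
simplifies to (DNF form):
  p | u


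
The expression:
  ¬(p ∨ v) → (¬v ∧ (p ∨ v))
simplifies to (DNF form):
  p ∨ v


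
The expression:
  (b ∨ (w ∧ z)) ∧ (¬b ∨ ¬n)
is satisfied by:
  {b: True, z: True, w: True, n: False}
  {b: True, z: True, n: False, w: False}
  {b: True, w: True, n: False, z: False}
  {b: True, n: False, w: False, z: False}
  {z: True, w: True, n: False, b: False}
  {z: True, w: True, n: True, b: False}


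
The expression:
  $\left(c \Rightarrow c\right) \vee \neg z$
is always true.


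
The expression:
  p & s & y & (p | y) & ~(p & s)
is never true.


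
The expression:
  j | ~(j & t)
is always true.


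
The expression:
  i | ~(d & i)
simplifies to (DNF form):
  True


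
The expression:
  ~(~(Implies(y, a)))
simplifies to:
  a | ~y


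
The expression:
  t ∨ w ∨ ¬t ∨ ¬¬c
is always true.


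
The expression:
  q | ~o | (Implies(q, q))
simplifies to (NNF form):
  True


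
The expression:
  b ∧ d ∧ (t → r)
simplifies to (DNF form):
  (b ∧ d ∧ r) ∨ (b ∧ d ∧ ¬t)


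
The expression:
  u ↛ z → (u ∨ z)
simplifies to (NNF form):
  True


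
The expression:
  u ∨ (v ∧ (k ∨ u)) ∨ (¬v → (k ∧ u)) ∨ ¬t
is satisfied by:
  {v: True, u: True, t: False}
  {v: True, u: False, t: False}
  {u: True, v: False, t: False}
  {v: False, u: False, t: False}
  {v: True, t: True, u: True}
  {v: True, t: True, u: False}
  {t: True, u: True, v: False}


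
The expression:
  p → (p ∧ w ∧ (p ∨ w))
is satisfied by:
  {w: True, p: False}
  {p: False, w: False}
  {p: True, w: True}


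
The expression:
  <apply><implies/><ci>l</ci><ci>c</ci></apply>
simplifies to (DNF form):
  <apply><or/><ci>c</ci><apply><not/><ci>l</ci></apply></apply>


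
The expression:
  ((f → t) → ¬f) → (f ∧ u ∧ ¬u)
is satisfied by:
  {t: True, f: True}


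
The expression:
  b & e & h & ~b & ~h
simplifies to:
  False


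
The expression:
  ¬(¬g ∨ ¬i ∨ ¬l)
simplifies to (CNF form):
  g ∧ i ∧ l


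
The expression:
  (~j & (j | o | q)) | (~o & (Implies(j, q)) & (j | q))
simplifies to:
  (o & ~j) | (q & ~o)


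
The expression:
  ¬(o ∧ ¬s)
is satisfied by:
  {s: True, o: False}
  {o: False, s: False}
  {o: True, s: True}


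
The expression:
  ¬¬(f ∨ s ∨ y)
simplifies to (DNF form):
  f ∨ s ∨ y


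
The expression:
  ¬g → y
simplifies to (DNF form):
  g ∨ y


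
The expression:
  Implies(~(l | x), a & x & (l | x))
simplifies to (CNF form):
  l | x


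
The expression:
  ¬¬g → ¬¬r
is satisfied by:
  {r: True, g: False}
  {g: False, r: False}
  {g: True, r: True}


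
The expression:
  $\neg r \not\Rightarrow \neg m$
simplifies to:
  $m \wedge \neg r$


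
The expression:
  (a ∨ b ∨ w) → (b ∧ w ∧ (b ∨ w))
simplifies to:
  (b ∨ ¬a) ∧ (b ∨ ¬w) ∧ (w ∨ ¬b)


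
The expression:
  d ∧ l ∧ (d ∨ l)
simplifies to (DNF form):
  d ∧ l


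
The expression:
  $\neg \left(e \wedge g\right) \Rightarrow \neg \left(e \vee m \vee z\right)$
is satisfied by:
  {e: True, g: True, z: False, m: False}
  {e: True, m: True, g: True, z: False}
  {e: True, z: True, g: True, m: False}
  {e: True, m: True, z: True, g: True}
  {g: True, m: False, z: False, e: False}
  {m: False, g: False, z: False, e: False}


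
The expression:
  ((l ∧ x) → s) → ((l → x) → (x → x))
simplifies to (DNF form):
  True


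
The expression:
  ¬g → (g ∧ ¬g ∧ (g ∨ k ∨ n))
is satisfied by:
  {g: True}


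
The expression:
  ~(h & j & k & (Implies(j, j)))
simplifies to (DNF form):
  ~h | ~j | ~k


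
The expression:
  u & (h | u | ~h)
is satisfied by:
  {u: True}


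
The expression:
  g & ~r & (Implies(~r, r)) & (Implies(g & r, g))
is never true.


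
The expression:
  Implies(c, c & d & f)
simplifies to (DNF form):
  ~c | (d & f)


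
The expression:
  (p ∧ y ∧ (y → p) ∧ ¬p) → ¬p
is always true.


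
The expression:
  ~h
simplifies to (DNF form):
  ~h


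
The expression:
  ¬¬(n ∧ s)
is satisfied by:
  {s: True, n: True}


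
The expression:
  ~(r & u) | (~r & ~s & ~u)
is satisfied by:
  {u: False, r: False}
  {r: True, u: False}
  {u: True, r: False}


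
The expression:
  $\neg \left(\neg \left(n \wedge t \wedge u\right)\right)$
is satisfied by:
  {t: True, u: True, n: True}


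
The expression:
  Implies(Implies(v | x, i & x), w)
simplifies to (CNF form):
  (v | w | x) & (v | w | ~i) & (w | x | ~x) & (w | ~i | ~x)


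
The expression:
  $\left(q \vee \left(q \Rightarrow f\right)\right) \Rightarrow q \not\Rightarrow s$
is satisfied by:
  {q: True, s: False}


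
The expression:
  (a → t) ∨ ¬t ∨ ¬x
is always true.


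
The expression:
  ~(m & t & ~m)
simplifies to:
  True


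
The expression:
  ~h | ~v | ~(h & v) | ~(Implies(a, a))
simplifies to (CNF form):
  ~h | ~v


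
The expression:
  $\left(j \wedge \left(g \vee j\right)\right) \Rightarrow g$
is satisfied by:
  {g: True, j: False}
  {j: False, g: False}
  {j: True, g: True}


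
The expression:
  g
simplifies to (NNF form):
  g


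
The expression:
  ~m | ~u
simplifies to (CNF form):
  ~m | ~u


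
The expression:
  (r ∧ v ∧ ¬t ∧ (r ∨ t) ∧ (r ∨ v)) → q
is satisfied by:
  {t: True, q: True, v: False, r: False}
  {t: True, v: False, q: False, r: False}
  {q: True, t: False, v: False, r: False}
  {t: False, v: False, q: False, r: False}
  {r: True, t: True, q: True, v: False}
  {r: True, t: True, v: False, q: False}
  {r: True, q: True, t: False, v: False}
  {r: True, t: False, v: False, q: False}
  {t: True, v: True, q: True, r: False}
  {t: True, v: True, r: False, q: False}
  {v: True, q: True, r: False, t: False}
  {v: True, r: False, q: False, t: False}
  {t: True, v: True, r: True, q: True}
  {t: True, v: True, r: True, q: False}
  {v: True, r: True, q: True, t: False}


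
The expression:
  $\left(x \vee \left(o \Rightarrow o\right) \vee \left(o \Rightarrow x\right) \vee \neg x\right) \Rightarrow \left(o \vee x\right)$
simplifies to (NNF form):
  $o \vee x$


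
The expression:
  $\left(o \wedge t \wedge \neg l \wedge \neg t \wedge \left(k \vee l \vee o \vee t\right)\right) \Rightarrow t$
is always true.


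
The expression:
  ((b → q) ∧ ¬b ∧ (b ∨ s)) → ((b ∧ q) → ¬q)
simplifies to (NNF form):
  True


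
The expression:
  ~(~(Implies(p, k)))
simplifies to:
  k | ~p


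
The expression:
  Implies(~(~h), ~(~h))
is always true.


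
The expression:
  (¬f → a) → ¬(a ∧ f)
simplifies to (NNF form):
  ¬a ∨ ¬f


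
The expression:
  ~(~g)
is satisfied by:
  {g: True}


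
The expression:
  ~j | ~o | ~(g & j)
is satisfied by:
  {g: False, o: False, j: False}
  {j: True, g: False, o: False}
  {o: True, g: False, j: False}
  {j: True, o: True, g: False}
  {g: True, j: False, o: False}
  {j: True, g: True, o: False}
  {o: True, g: True, j: False}


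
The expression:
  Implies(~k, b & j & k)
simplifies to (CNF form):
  k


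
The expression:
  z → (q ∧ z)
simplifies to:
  q ∨ ¬z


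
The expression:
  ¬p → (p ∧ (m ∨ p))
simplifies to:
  p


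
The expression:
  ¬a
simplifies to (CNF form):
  ¬a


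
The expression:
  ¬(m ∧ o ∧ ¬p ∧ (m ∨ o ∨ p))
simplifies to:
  p ∨ ¬m ∨ ¬o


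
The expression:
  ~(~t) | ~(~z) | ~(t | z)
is always true.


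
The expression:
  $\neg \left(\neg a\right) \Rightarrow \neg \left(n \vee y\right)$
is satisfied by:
  {n: False, a: False, y: False}
  {y: True, n: False, a: False}
  {n: True, y: False, a: False}
  {y: True, n: True, a: False}
  {a: True, y: False, n: False}


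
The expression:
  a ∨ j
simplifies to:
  a ∨ j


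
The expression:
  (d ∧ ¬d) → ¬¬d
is always true.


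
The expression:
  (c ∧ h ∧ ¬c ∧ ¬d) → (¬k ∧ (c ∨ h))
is always true.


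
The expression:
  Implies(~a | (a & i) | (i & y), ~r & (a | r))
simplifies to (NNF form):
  a & (~i | ~r)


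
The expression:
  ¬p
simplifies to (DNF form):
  ¬p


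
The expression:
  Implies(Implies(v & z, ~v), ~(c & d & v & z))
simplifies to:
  True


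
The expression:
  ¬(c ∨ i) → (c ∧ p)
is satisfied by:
  {i: True, c: True}
  {i: True, c: False}
  {c: True, i: False}


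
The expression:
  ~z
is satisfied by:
  {z: False}


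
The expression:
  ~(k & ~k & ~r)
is always true.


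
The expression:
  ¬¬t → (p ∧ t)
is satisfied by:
  {p: True, t: False}
  {t: False, p: False}
  {t: True, p: True}


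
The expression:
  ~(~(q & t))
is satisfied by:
  {t: True, q: True}


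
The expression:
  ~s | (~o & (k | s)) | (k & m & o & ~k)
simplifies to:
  ~o | ~s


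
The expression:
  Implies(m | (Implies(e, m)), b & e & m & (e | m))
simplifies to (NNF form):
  e & (b | ~m)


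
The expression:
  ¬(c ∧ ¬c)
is always true.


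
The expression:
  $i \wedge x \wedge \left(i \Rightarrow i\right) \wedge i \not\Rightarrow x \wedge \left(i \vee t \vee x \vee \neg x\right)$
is never true.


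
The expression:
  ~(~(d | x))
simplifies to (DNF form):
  d | x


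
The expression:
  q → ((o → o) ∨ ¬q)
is always true.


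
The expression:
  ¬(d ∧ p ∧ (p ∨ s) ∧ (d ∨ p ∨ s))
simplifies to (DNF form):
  ¬d ∨ ¬p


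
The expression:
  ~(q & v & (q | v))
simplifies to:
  ~q | ~v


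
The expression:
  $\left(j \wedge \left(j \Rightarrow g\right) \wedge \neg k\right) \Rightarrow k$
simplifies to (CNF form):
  $k \vee \neg g \vee \neg j$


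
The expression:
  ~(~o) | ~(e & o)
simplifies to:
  True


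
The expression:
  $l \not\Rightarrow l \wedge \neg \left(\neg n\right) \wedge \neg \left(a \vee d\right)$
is never true.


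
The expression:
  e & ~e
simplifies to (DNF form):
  False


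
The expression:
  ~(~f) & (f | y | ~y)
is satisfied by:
  {f: True}


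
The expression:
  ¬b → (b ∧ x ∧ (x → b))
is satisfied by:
  {b: True}


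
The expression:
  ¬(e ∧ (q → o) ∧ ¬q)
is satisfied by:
  {q: True, e: False}
  {e: False, q: False}
  {e: True, q: True}


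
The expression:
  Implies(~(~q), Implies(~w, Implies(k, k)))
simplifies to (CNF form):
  True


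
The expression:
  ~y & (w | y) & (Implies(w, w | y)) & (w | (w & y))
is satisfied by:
  {w: True, y: False}


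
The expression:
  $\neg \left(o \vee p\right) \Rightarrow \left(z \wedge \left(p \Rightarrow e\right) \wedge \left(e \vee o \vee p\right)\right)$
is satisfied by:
  {o: True, e: True, p: True, z: True}
  {o: True, e: True, p: True, z: False}
  {o: True, p: True, z: True, e: False}
  {o: True, p: True, z: False, e: False}
  {o: True, e: True, z: True, p: False}
  {o: True, e: True, z: False, p: False}
  {o: True, z: True, p: False, e: False}
  {o: True, z: False, p: False, e: False}
  {e: True, p: True, z: True, o: False}
  {e: True, p: True, z: False, o: False}
  {p: True, z: True, o: False, e: False}
  {p: True, o: False, z: False, e: False}
  {e: True, z: True, o: False, p: False}


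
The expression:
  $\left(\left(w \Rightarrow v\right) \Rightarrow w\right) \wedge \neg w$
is never true.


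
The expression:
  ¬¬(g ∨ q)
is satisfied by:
  {q: True, g: True}
  {q: True, g: False}
  {g: True, q: False}


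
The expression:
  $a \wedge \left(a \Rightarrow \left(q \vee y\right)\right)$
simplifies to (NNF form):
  $a \wedge \left(q \vee y\right)$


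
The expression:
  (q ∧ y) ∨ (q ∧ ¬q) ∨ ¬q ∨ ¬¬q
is always true.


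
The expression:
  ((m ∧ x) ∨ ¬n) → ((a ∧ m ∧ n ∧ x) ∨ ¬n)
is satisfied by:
  {a: True, x: False, m: False, n: False}
  {a: False, x: False, m: False, n: False}
  {a: True, n: True, x: False, m: False}
  {n: True, a: False, x: False, m: False}
  {a: True, m: True, n: False, x: False}
  {m: True, n: False, x: False, a: False}
  {a: True, n: True, m: True, x: False}
  {n: True, m: True, a: False, x: False}
  {a: True, x: True, n: False, m: False}
  {x: True, n: False, m: False, a: False}
  {a: True, n: True, x: True, m: False}
  {n: True, x: True, a: False, m: False}
  {a: True, m: True, x: True, n: False}
  {m: True, x: True, n: False, a: False}
  {a: True, n: True, m: True, x: True}


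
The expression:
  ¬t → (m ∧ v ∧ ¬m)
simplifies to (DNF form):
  t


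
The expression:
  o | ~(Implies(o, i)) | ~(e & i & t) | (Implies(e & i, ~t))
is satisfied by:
  {o: True, e: False, t: False, i: False}
  {o: False, e: False, t: False, i: False}
  {i: True, o: True, e: False, t: False}
  {i: True, o: False, e: False, t: False}
  {o: True, t: True, i: False, e: False}
  {t: True, i: False, e: False, o: False}
  {i: True, t: True, o: True, e: False}
  {i: True, t: True, o: False, e: False}
  {o: True, e: True, i: False, t: False}
  {e: True, i: False, t: False, o: False}
  {o: True, i: True, e: True, t: False}
  {i: True, e: True, o: False, t: False}
  {o: True, t: True, e: True, i: False}
  {t: True, e: True, i: False, o: False}
  {i: True, t: True, e: True, o: True}


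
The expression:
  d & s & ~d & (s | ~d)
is never true.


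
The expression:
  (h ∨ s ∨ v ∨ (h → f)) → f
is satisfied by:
  {f: True}


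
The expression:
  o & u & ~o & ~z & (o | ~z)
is never true.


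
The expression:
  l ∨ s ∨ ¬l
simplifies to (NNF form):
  True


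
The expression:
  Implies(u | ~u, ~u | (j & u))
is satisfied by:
  {j: True, u: False}
  {u: False, j: False}
  {u: True, j: True}


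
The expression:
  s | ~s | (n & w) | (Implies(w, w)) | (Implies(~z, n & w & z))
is always true.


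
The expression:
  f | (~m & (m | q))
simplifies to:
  f | (q & ~m)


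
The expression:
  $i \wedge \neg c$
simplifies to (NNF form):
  $i \wedge \neg c$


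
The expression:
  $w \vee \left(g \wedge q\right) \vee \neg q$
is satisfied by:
  {w: True, g: True, q: False}
  {w: True, g: False, q: False}
  {g: True, w: False, q: False}
  {w: False, g: False, q: False}
  {q: True, w: True, g: True}
  {q: True, w: True, g: False}
  {q: True, g: True, w: False}


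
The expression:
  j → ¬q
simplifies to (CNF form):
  ¬j ∨ ¬q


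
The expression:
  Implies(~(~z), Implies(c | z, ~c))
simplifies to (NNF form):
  ~c | ~z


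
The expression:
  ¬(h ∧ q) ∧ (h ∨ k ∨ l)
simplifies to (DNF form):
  (h ∧ ¬q) ∨ (k ∧ ¬h) ∨ (l ∧ ¬h)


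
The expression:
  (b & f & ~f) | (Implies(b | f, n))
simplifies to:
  n | (~b & ~f)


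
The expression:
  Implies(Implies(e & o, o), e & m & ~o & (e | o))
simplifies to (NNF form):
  e & m & ~o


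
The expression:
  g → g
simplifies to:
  True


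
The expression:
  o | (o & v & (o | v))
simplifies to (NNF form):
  o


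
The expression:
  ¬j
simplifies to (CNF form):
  ¬j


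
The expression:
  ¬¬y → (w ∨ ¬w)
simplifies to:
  True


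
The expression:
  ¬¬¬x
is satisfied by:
  {x: False}


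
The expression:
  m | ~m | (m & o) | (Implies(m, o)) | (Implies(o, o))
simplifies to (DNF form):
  True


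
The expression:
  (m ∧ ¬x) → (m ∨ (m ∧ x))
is always true.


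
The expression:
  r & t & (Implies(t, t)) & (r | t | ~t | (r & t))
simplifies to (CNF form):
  r & t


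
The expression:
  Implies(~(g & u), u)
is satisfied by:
  {u: True}


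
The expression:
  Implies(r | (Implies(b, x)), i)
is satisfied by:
  {i: True, b: True, x: False, r: False}
  {i: True, x: False, b: False, r: False}
  {i: True, r: True, b: True, x: False}
  {i: True, r: True, x: False, b: False}
  {i: True, b: True, x: True, r: False}
  {i: True, x: True, b: False, r: False}
  {i: True, r: True, x: True, b: True}
  {i: True, r: True, x: True, b: False}
  {b: True, r: False, x: False, i: False}


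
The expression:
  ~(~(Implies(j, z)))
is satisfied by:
  {z: True, j: False}
  {j: False, z: False}
  {j: True, z: True}


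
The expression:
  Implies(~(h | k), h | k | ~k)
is always true.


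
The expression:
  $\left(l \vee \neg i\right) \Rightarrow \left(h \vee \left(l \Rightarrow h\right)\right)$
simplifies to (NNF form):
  $h \vee \neg l$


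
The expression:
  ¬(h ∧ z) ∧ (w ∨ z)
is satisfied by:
  {w: True, h: False, z: False}
  {z: True, w: True, h: False}
  {z: True, h: False, w: False}
  {w: True, h: True, z: False}


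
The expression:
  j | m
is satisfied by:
  {m: True, j: True}
  {m: True, j: False}
  {j: True, m: False}


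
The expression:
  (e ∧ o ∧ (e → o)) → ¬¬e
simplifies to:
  True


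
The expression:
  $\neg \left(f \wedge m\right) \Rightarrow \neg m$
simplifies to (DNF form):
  $f \vee \neg m$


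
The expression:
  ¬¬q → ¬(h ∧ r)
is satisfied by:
  {h: False, q: False, r: False}
  {r: True, h: False, q: False}
  {q: True, h: False, r: False}
  {r: True, q: True, h: False}
  {h: True, r: False, q: False}
  {r: True, h: True, q: False}
  {q: True, h: True, r: False}


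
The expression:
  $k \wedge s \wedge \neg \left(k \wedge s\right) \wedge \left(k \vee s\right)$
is never true.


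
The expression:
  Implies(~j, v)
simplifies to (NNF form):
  j | v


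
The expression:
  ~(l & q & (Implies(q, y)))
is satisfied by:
  {l: False, q: False, y: False}
  {y: True, l: False, q: False}
  {q: True, l: False, y: False}
  {y: True, q: True, l: False}
  {l: True, y: False, q: False}
  {y: True, l: True, q: False}
  {q: True, l: True, y: False}


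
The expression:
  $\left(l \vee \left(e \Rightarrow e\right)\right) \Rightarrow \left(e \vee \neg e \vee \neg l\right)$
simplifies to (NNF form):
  $\text{True}$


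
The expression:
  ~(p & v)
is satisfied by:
  {p: False, v: False}
  {v: True, p: False}
  {p: True, v: False}


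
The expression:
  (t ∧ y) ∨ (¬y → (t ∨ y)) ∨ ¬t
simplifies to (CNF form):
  True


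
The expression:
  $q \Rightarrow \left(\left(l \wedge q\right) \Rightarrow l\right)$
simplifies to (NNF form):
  $\text{True}$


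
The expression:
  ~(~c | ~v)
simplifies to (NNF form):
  c & v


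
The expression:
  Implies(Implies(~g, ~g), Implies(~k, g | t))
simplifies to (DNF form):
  g | k | t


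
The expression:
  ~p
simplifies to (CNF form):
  ~p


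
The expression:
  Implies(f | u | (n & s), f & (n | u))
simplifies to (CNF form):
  (f | ~f) & (f | ~u) & (f | n | ~f) & (f | n | ~u) & (f | u | ~f) & (f | u | ~u) & (n | u | ~f) & (n | u | ~u) & (f | ~f | ~n) & (f | ~f | ~s) & (f | ~f | ~u) & (f | ~n | ~s) & (f | ~n | ~u) & (f | ~s | ~u) & (f | n | ~f | ~n) & (f | n | ~f | ~s) & (f | n | ~f | ~u) & (f | n | ~n | ~s) & (f | n | ~n | ~u) & (f | n | ~s | ~u) & (f | u | ~f | ~n) & (f | u | ~f | ~s) & (f | u | ~f | ~u) & (f | u | ~n | ~s) & (f | u | ~n | ~u) & (f | u | ~s | ~u) & (n | u | ~f | ~n) & (n | u | ~f | ~s) & (n | u | ~f | ~u) & (n | u | ~n | ~s) & (n | u | ~n | ~u) & (n | u | ~s | ~u)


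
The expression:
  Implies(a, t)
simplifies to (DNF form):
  t | ~a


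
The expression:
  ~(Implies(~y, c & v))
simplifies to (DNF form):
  (~c & ~y) | (~v & ~y)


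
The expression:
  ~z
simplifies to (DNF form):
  ~z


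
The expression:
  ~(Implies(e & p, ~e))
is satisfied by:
  {p: True, e: True}


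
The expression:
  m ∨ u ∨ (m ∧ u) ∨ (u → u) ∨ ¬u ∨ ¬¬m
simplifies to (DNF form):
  True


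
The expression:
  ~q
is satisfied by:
  {q: False}


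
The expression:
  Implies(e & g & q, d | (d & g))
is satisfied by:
  {d: True, g: False, e: False, q: False}
  {d: False, g: False, e: False, q: False}
  {d: True, q: True, g: False, e: False}
  {q: True, d: False, g: False, e: False}
  {d: True, e: True, q: False, g: False}
  {e: True, q: False, g: False, d: False}
  {d: True, q: True, e: True, g: False}
  {q: True, e: True, d: False, g: False}
  {d: True, g: True, q: False, e: False}
  {g: True, q: False, e: False, d: False}
  {d: True, q: True, g: True, e: False}
  {q: True, g: True, d: False, e: False}
  {d: True, e: True, g: True, q: False}
  {e: True, g: True, q: False, d: False}
  {d: True, q: True, e: True, g: True}


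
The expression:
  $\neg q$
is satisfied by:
  {q: False}


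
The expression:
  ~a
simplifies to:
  ~a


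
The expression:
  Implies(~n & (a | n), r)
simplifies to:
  n | r | ~a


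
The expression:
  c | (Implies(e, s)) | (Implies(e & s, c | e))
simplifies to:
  True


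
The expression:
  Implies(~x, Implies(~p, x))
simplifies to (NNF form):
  p | x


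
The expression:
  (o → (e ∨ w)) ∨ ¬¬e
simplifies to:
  e ∨ w ∨ ¬o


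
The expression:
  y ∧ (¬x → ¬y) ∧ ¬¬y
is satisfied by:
  {x: True, y: True}


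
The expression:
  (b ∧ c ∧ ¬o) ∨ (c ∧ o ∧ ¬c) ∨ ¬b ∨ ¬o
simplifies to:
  ¬b ∨ ¬o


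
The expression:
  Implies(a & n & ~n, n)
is always true.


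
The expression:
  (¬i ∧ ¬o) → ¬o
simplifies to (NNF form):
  True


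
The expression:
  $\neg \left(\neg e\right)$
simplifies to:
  $e$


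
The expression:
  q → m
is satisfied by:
  {m: True, q: False}
  {q: False, m: False}
  {q: True, m: True}


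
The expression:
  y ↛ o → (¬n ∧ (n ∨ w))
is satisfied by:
  {o: True, w: True, n: False, y: False}
  {o: True, n: False, w: False, y: False}
  {o: True, w: True, n: True, y: False}
  {o: True, n: True, w: False, y: False}
  {w: True, o: False, n: False, y: False}
  {o: False, n: False, w: False, y: False}
  {w: True, n: True, o: False, y: False}
  {n: True, o: False, w: False, y: False}
  {y: True, w: True, o: True, n: False}
  {y: True, o: True, n: False, w: False}
  {y: True, w: True, o: True, n: True}
  {y: True, o: True, n: True, w: False}
  {y: True, w: True, o: False, n: False}


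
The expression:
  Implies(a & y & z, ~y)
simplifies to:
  ~a | ~y | ~z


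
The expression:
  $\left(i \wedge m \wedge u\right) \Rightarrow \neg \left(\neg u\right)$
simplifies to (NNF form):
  $\text{True}$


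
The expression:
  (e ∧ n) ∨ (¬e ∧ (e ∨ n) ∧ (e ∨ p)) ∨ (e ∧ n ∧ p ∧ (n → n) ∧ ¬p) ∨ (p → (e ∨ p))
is always true.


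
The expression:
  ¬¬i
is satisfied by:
  {i: True}


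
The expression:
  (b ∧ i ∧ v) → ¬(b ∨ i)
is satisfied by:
  {v: False, b: False, i: False}
  {i: True, v: False, b: False}
  {b: True, v: False, i: False}
  {i: True, b: True, v: False}
  {v: True, i: False, b: False}
  {i: True, v: True, b: False}
  {b: True, v: True, i: False}


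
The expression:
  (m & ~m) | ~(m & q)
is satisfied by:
  {m: False, q: False}
  {q: True, m: False}
  {m: True, q: False}


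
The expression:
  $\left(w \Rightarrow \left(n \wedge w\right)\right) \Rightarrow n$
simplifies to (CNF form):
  $n \vee w$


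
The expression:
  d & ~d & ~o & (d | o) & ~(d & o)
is never true.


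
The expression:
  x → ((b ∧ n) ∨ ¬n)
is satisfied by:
  {b: True, x: False, n: False}
  {x: False, n: False, b: False}
  {b: True, n: True, x: False}
  {n: True, x: False, b: False}
  {b: True, x: True, n: False}
  {x: True, b: False, n: False}
  {b: True, n: True, x: True}


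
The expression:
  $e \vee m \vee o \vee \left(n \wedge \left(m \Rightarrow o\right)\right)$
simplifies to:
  $e \vee m \vee n \vee o$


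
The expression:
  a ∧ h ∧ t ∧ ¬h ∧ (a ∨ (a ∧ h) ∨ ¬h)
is never true.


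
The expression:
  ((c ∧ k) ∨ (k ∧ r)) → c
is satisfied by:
  {c: True, k: False, r: False}
  {k: False, r: False, c: False}
  {r: True, c: True, k: False}
  {r: True, k: False, c: False}
  {c: True, k: True, r: False}
  {k: True, c: False, r: False}
  {r: True, k: True, c: True}


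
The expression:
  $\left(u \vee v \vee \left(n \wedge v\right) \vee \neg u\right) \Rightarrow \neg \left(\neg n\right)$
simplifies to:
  $n$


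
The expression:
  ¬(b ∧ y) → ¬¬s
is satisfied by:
  {y: True, s: True, b: True}
  {y: True, s: True, b: False}
  {s: True, b: True, y: False}
  {s: True, b: False, y: False}
  {y: True, b: True, s: False}


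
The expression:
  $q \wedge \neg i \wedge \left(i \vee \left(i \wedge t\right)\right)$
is never true.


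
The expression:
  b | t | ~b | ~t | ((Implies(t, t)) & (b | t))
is always true.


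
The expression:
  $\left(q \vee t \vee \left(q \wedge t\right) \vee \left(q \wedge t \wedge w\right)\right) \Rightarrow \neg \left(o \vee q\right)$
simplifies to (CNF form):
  $\neg q \wedge \left(\neg o \vee \neg t\right)$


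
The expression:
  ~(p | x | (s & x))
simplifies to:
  ~p & ~x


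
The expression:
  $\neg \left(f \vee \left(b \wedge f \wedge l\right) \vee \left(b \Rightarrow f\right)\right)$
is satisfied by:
  {b: True, f: False}


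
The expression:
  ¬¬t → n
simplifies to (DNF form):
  n ∨ ¬t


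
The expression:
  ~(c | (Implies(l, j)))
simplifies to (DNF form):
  l & ~c & ~j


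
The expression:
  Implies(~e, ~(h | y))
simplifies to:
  e | (~h & ~y)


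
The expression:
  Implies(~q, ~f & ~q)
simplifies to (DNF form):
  q | ~f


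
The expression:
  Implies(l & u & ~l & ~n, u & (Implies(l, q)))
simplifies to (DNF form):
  True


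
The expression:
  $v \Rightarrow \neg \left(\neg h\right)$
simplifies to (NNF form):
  $h \vee \neg v$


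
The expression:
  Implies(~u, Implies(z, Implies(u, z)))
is always true.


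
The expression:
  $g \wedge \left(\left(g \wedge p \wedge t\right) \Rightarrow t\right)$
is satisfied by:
  {g: True}


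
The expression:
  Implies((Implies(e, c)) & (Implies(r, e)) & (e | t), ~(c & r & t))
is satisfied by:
  {r: False, c: False, t: False, e: False}
  {e: True, r: False, c: False, t: False}
  {t: True, r: False, c: False, e: False}
  {e: True, t: True, r: False, c: False}
  {c: True, e: False, r: False, t: False}
  {e: True, c: True, r: False, t: False}
  {t: True, c: True, e: False, r: False}
  {e: True, t: True, c: True, r: False}
  {r: True, t: False, c: False, e: False}
  {e: True, r: True, t: False, c: False}
  {t: True, r: True, e: False, c: False}
  {e: True, t: True, r: True, c: False}
  {c: True, r: True, t: False, e: False}
  {e: True, c: True, r: True, t: False}
  {t: True, c: True, r: True, e: False}


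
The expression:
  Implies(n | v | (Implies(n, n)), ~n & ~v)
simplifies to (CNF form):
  ~n & ~v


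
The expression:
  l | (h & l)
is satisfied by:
  {l: True}


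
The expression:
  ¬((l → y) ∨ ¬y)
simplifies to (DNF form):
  False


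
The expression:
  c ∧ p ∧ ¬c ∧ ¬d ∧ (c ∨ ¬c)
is never true.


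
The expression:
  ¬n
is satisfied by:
  {n: False}


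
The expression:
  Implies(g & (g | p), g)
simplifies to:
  True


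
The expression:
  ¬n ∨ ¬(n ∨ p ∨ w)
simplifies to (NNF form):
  ¬n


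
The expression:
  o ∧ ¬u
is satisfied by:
  {o: True, u: False}


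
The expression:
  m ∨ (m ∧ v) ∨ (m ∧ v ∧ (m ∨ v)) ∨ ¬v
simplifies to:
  m ∨ ¬v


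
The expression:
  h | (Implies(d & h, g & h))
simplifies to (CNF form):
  True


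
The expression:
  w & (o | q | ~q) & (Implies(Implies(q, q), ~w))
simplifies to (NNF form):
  False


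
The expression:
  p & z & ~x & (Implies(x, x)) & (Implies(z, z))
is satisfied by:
  {z: True, p: True, x: False}


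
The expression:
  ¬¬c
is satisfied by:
  {c: True}


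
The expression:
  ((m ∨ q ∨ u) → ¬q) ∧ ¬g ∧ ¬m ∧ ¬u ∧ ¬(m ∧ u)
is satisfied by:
  {q: False, u: False, g: False, m: False}


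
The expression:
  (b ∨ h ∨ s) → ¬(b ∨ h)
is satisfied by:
  {h: False, b: False}


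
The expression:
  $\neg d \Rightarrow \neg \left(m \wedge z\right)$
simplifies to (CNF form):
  $d \vee \neg m \vee \neg z$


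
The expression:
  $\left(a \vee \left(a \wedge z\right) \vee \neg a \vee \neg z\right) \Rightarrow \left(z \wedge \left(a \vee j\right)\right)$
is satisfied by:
  {z: True, a: True, j: True}
  {z: True, a: True, j: False}
  {z: True, j: True, a: False}


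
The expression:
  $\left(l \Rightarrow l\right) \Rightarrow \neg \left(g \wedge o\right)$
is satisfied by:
  {g: False, o: False}
  {o: True, g: False}
  {g: True, o: False}


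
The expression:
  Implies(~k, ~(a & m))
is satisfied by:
  {k: True, m: False, a: False}
  {m: False, a: False, k: False}
  {a: True, k: True, m: False}
  {a: True, m: False, k: False}
  {k: True, m: True, a: False}
  {m: True, k: False, a: False}
  {a: True, m: True, k: True}


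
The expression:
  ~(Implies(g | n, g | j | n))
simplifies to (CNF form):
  False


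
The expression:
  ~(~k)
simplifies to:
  k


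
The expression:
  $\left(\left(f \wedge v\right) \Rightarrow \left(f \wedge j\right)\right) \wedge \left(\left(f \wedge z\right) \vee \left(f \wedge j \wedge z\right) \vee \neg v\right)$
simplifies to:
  $\left(f \wedge j \wedge z\right) \vee \neg v$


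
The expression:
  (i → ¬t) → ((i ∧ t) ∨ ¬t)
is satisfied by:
  {i: True, t: False}
  {t: False, i: False}
  {t: True, i: True}


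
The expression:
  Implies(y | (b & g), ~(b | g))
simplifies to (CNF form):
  (~b | ~g) & (~b | ~y) & (~g | ~y) & (~b | ~g | ~y)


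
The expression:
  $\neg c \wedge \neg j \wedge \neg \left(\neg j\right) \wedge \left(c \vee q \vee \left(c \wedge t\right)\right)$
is never true.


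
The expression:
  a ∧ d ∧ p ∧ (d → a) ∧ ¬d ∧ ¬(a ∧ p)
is never true.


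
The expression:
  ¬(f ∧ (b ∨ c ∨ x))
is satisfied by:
  {b: False, c: False, f: False, x: False}
  {x: True, b: False, c: False, f: False}
  {c: True, x: False, b: False, f: False}
  {x: True, c: True, b: False, f: False}
  {b: True, x: False, c: False, f: False}
  {x: True, b: True, c: False, f: False}
  {c: True, b: True, x: False, f: False}
  {x: True, c: True, b: True, f: False}
  {f: True, x: False, b: False, c: False}


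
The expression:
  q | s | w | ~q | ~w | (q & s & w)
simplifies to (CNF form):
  True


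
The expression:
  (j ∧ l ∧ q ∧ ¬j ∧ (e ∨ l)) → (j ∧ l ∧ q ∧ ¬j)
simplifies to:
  True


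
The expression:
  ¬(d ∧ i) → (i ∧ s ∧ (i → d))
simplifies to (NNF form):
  d ∧ i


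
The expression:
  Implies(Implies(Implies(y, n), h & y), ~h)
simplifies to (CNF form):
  ~h | ~y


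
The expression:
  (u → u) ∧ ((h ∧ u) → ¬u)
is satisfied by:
  {h: False, u: False}
  {u: True, h: False}
  {h: True, u: False}


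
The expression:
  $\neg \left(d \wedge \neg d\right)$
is always true.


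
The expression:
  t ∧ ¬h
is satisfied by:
  {t: True, h: False}


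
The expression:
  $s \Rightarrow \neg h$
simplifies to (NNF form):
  $\neg h \vee \neg s$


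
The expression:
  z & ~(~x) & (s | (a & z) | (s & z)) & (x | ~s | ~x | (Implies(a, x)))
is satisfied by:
  {z: True, a: True, s: True, x: True}
  {z: True, a: True, x: True, s: False}
  {z: True, s: True, x: True, a: False}


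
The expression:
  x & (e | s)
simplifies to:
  x & (e | s)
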